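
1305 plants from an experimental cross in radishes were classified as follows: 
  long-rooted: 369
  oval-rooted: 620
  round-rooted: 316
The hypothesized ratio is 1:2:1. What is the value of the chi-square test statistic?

Under the 1:2:1 hypothesis (Σ ratio = 4, N = 1305):
  long-rooted: 1305 × 1/4 = 326.25
  oval-rooted: 1305 × 2/4 = 652.5
  round-rooted: 1305 × 1/4 = 326.25
χ² = Σ (O − E)² / E
  long-rooted: (369 − 326.25)² / 326.25 = 5.6017
  oval-rooted: (620 − 652.5)² / 652.5 = 1.6188
  round-rooted: (316 − 326.25)² / 326.25 = 0.3220
χ² = 5.6017 + 1.6188 + 0.3220 = 7.5425 ≈ 7.543

7.543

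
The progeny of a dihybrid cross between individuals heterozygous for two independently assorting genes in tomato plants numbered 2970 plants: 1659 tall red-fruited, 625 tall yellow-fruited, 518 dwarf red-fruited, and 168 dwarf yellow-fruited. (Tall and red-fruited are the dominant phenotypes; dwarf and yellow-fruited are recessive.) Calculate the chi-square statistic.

12.802

A dihybrid F₂ with independent assortment and complete dominance at both loci gives a 9:3:3:1 phenotypic ratio.
Total ratio parts = 16. Expected numbers out of 2970:
  tall red-fruited: 2970 × 9/16 = 1670.625
  tall yellow-fruited: 2970 × 3/16 = 556.875
  dwarf red-fruited: 2970 × 3/16 = 556.875
  dwarf yellow-fruited: 2970 × 1/16 = 185.625
χ² = Σ (O − E)² / E
  tall red-fruited: (1659 − 1670.625)² / 1670.625 = 0.0809
  tall yellow-fruited: (625 − 556.875)² / 556.875 = 8.3340
  dwarf red-fruited: (518 − 556.875)² / 556.875 = 2.7138
  dwarf yellow-fruited: (168 − 185.625)² / 185.625 = 1.6735
χ² = 0.0809 + 8.3340 + 2.7138 + 1.6735 = 12.8022 ≈ 12.802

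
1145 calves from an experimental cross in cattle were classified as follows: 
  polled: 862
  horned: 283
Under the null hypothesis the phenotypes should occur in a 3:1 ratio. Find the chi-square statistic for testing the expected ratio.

0.049

The 3:1 ratio has 4 parts, so with N = 1145 the expected counts are:
  polled: 1145 × 3/4 = 858.75
  horned: 1145 × 1/4 = 286.25
χ² = Σ (O − E)² / E
  polled: (862 − 858.75)² / 858.75 = 0.0123
  horned: (283 − 286.25)² / 286.25 = 0.0369
χ² = 0.0123 + 0.0369 = 0.0492 ≈ 0.049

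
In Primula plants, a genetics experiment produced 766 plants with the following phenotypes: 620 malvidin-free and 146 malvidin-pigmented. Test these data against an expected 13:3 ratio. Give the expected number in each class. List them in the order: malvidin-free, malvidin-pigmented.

The 13:3 ratio has 16 parts, so with N = 766 the expected counts are:
  malvidin-free: 766 × 13/16 = 622.375
  malvidin-pigmented: 766 × 3/16 = 143.625

622.375, 143.625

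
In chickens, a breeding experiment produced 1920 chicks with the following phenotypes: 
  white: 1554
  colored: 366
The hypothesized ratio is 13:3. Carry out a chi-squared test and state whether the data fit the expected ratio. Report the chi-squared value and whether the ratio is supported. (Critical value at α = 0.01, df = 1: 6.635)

0.123; consistent

The 13:3 ratio has 16 parts, so with N = 1920 the expected counts are:
  white: 1920 × 13/16 = 1560
  colored: 1920 × 3/16 = 360
χ² = Σ (O − E)² / E
  white: (1554 − 1560)² / 1560 = 0.0231
  colored: (366 − 360)² / 360 = 0.1000
χ² = 0.0231 + 0.1000 = 0.1231 ≈ 0.123
Degrees of freedom = 2 − 1 = 1; critical value at α = 0.01 is 6.635.
Since 0.123 < 6.635, we fail to reject the null hypothesis — the data are consistent with the 13:3 ratio.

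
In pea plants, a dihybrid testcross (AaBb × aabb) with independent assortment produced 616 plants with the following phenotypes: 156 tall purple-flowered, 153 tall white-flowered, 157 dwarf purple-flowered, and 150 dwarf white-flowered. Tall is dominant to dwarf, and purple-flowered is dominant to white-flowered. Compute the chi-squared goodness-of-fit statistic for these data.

0.195

A dihybrid testcross with independent assortment gives a 1:1:1:1 ratio.
Total ratio parts = 4. Expected numbers out of 616:
  tall purple-flowered: 616 × 1/4 = 154
  tall white-flowered: 616 × 1/4 = 154
  dwarf purple-flowered: 616 × 1/4 = 154
  dwarf white-flowered: 616 × 1/4 = 154
χ² = Σ (O − E)² / E
  tall purple-flowered: (156 − 154)² / 154 = 0.0260
  tall white-flowered: (153 − 154)² / 154 = 0.0065
  dwarf purple-flowered: (157 − 154)² / 154 = 0.0584
  dwarf white-flowered: (150 − 154)² / 154 = 0.1039
χ² = 0.0260 + 0.0065 + 0.0584 + 0.1039 = 0.1948 ≈ 0.195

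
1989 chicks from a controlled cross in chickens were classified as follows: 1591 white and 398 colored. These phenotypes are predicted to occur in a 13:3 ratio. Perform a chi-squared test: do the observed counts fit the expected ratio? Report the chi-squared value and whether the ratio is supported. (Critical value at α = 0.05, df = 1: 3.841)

Total ratio parts = 16. Expected numbers out of 1989:
  white: 1989 × 13/16 = 1616.0625
  colored: 1989 × 3/16 = 372.9375
χ² = Σ (O − E)² / E
  white: (1591 − 1616.0625)² / 1616.0625 = 0.3887
  colored: (398 − 372.9375)² / 372.9375 = 1.6843
χ² = 0.3887 + 1.6843 = 2.073
Degrees of freedom = 2 − 1 = 1; critical value at α = 0.05 is 3.841.
Since 2.073 < 3.841, we fail to reject the null hypothesis — the data are consistent with the 13:3 ratio.

2.073; consistent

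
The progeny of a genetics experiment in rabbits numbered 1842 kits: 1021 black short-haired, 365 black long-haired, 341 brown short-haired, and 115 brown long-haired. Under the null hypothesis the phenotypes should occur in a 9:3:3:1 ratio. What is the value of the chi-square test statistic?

1.391

Total ratio parts = 16. Expected numbers out of 1842:
  black short-haired: 1842 × 9/16 = 1036.125
  black long-haired: 1842 × 3/16 = 345.375
  brown short-haired: 1842 × 3/16 = 345.375
  brown long-haired: 1842 × 1/16 = 115.125
χ² = Σ (O − E)² / E
  black short-haired: (1021 − 1036.125)² / 1036.125 = 0.2208
  black long-haired: (365 − 345.375)² / 345.375 = 1.1151
  brown short-haired: (341 − 345.375)² / 345.375 = 0.0554
  brown long-haired: (115 − 115.125)² / 115.125 = 0.0001
χ² = 0.2208 + 1.1151 + 0.0554 + 0.0001 = 1.3914 ≈ 1.391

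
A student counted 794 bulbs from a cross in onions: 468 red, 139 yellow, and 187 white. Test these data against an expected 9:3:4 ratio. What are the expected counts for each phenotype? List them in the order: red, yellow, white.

446.625, 148.875, 198.5

Under the 9:3:4 hypothesis (Σ ratio = 16, N = 794):
  red: 794 × 9/16 = 446.625
  yellow: 794 × 3/16 = 148.875
  white: 794 × 4/16 = 198.5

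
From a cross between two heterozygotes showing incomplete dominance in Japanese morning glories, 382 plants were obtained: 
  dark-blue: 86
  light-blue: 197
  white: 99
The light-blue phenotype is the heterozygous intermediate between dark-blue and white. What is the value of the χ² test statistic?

With incomplete dominance, a heterozygote × heterozygote cross gives a 1:2:1 phenotypic ratio.
Under the 1:2:1 hypothesis (Σ ratio = 4, N = 382):
  dark-blue: 382 × 1/4 = 95.5
  light-blue: 382 × 2/4 = 191
  white: 382 × 1/4 = 95.5
χ² = Σ (O − E)² / E
  dark-blue: (86 − 95.5)² / 95.5 = 0.9450
  light-blue: (197 − 191)² / 191 = 0.1885
  white: (99 − 95.5)² / 95.5 = 0.1283
χ² = 0.9450 + 0.1885 + 0.1283 = 1.2618 ≈ 1.262

1.262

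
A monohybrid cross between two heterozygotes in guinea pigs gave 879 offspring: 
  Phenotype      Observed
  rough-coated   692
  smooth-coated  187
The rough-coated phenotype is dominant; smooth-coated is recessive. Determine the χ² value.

6.508

For a monohybrid cross between heterozygotes with complete dominance, the expected phenotypic ratio is 3:1.
Total ratio parts = 4. Expected numbers out of 879:
  rough-coated: 879 × 3/4 = 659.25
  smooth-coated: 879 × 1/4 = 219.75
χ² = Σ (O − E)² / E
  rough-coated: (692 − 659.25)² / 659.25 = 1.6269
  smooth-coated: (187 − 219.75)² / 219.75 = 4.8808
χ² = 1.6269 + 4.8808 = 6.5077 ≈ 6.508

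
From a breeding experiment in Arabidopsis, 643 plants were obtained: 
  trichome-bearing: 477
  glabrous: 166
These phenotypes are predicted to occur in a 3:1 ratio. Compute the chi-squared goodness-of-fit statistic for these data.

Under the 3:1 hypothesis (Σ ratio = 4, N = 643):
  trichome-bearing: 643 × 3/4 = 482.25
  glabrous: 643 × 1/4 = 160.75
χ² = Σ (O − E)² / E
  trichome-bearing: (477 − 482.25)² / 482.25 = 0.0572
  glabrous: (166 − 160.75)² / 160.75 = 0.1715
χ² = 0.0572 + 0.1715 = 0.2287 ≈ 0.229

0.229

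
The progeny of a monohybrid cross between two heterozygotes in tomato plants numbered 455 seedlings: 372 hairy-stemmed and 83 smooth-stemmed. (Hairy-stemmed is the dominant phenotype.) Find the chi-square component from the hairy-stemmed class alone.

For a monohybrid cross between heterozygotes with complete dominance, the expected phenotypic ratio is 3:1.
Under the 3:1 hypothesis (Σ ratio = 4, N = 455):
  hairy-stemmed: 455 × 3/4 = 341.25
  smooth-stemmed: 455 × 1/4 = 113.75
Contribution of hairy-stemmed: (372 − 341.25)² / 341.25 = 2.7709

2.771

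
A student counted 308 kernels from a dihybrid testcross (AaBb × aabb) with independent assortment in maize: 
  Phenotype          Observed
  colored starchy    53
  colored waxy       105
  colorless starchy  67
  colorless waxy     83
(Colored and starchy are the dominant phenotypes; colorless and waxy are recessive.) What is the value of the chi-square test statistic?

A dihybrid testcross with independent assortment gives a 1:1:1:1 ratio.
Expected counts for N = 308 under a 1:1:1:1 ratio (total parts = 4):
  colored starchy: 308 × 1/4 = 77
  colored waxy: 308 × 1/4 = 77
  colorless starchy: 308 × 1/4 = 77
  colorless waxy: 308 × 1/4 = 77
χ² = Σ (O − E)² / E
  colored starchy: (53 − 77)² / 77 = 7.4805
  colored waxy: (105 − 77)² / 77 = 10.1818
  colorless starchy: (67 − 77)² / 77 = 1.2987
  colorless waxy: (83 − 77)² / 77 = 0.4675
χ² = 7.4805 + 10.1818 + 1.2987 + 0.4675 = 19.4285 ≈ 19.429

19.429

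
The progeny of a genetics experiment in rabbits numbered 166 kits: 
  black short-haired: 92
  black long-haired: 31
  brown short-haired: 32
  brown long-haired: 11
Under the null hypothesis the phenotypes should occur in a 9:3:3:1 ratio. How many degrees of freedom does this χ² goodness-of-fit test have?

A goodness-of-fit test with 4 phenotype classes has df = 4 − 1 = 3.

3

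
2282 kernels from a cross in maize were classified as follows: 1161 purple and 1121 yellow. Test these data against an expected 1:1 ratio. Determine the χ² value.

Under the 1:1 hypothesis (Σ ratio = 2, N = 2282):
  purple: 2282 × 1/2 = 1141
  yellow: 2282 × 1/2 = 1141
χ² = Σ (O − E)² / E
  purple: (1161 − 1141)² / 1141 = 0.3506
  yellow: (1121 − 1141)² / 1141 = 0.3506
χ² = 0.3506 + 0.3506 = 0.7012 ≈ 0.701

0.701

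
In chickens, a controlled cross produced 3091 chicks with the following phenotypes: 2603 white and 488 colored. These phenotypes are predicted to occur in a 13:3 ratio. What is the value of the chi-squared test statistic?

The 13:3 ratio has 16 parts, so with N = 3091 the expected counts are:
  white: 3091 × 13/16 = 2511.4375
  colored: 3091 × 3/16 = 579.5625
χ² = Σ (O − E)² / E
  white: (2603 − 2511.4375)² / 2511.4375 = 3.3382
  colored: (488 − 579.5625)² / 579.5625 = 14.4656
χ² = 3.3382 + 14.4656 = 17.8038 ≈ 17.804

17.804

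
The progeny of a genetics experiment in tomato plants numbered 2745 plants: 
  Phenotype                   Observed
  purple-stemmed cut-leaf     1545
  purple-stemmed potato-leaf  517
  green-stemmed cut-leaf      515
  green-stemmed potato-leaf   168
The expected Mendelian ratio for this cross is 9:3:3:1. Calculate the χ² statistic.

Total ratio parts = 16. Expected numbers out of 2745:
  purple-stemmed cut-leaf: 2745 × 9/16 = 1544.0625
  purple-stemmed potato-leaf: 2745 × 3/16 = 514.6875
  green-stemmed cut-leaf: 2745 × 3/16 = 514.6875
  green-stemmed potato-leaf: 2745 × 1/16 = 171.5625
χ² = Σ (O − E)² / E
  purple-stemmed cut-leaf: (1545 − 1544.0625)² / 1544.0625 = 0.0006
  purple-stemmed potato-leaf: (517 − 514.6875)² / 514.6875 = 0.0104
  green-stemmed cut-leaf: (515 − 514.6875)² / 514.6875 = 0.0002
  green-stemmed potato-leaf: (168 − 171.5625)² / 171.5625 = 0.0740
χ² = 0.0006 + 0.0104 + 0.0002 + 0.0740 = 0.0852 ≈ 0.085

0.085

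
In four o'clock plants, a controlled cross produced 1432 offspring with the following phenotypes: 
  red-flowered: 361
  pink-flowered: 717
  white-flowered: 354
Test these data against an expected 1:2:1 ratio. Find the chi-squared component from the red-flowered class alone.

0.025

Total ratio parts = 4. Expected numbers out of 1432:
  red-flowered: 1432 × 1/4 = 358
  pink-flowered: 1432 × 2/4 = 716
  white-flowered: 1432 × 1/4 = 358
Contribution of red-flowered: (361 − 358)² / 358 = 0.0251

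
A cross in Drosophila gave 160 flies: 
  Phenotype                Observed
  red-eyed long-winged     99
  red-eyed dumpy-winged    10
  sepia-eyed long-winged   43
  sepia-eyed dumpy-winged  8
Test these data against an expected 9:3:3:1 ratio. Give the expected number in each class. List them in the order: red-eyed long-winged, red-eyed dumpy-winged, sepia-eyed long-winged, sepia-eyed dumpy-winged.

Expected counts for N = 160 under a 9:3:3:1 ratio (total parts = 16):
  red-eyed long-winged: 160 × 9/16 = 90
  red-eyed dumpy-winged: 160 × 3/16 = 30
  sepia-eyed long-winged: 160 × 3/16 = 30
  sepia-eyed dumpy-winged: 160 × 1/16 = 10

90, 30, 30, 10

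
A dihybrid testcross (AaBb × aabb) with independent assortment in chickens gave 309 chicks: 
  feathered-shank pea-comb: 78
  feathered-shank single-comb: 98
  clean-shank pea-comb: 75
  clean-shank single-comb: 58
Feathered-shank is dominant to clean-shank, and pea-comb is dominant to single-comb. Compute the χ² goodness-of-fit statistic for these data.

10.443

A dihybrid testcross with independent assortment gives a 1:1:1:1 ratio.
Expected counts for N = 309 under a 1:1:1:1 ratio (total parts = 4):
  feathered-shank pea-comb: 309 × 1/4 = 77.25
  feathered-shank single-comb: 309 × 1/4 = 77.25
  clean-shank pea-comb: 309 × 1/4 = 77.25
  clean-shank single-comb: 309 × 1/4 = 77.25
χ² = Σ (O − E)² / E
  feathered-shank pea-comb: (78 − 77.25)² / 77.25 = 0.0073
  feathered-shank single-comb: (98 − 77.25)² / 77.25 = 5.5736
  clean-shank pea-comb: (75 − 77.25)² / 77.25 = 0.0655
  clean-shank single-comb: (58 − 77.25)² / 77.25 = 4.7969
χ² = 0.0073 + 5.5736 + 0.0655 + 4.7969 = 10.4433 ≈ 10.443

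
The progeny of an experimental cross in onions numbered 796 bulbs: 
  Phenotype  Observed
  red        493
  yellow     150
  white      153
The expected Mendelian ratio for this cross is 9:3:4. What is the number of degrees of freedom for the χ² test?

2

A goodness-of-fit test with 3 phenotype classes has df = 3 − 1 = 2.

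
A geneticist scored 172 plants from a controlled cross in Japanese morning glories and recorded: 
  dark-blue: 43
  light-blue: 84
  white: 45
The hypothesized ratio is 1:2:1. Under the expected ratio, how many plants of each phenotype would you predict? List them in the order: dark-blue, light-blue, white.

Expected counts for N = 172 under a 1:2:1 ratio (total parts = 4):
  dark-blue: 172 × 1/4 = 43
  light-blue: 172 × 2/4 = 86
  white: 172 × 1/4 = 43

43, 86, 43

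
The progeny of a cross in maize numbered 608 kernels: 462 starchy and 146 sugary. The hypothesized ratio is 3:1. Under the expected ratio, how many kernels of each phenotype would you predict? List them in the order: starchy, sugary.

456, 152

The 3:1 ratio has 4 parts, so with N = 608 the expected counts are:
  starchy: 608 × 3/4 = 456
  sugary: 608 × 1/4 = 152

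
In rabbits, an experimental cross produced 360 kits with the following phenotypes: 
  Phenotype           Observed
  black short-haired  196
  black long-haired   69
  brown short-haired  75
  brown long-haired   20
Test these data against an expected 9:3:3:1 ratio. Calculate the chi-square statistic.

Expected counts for N = 360 under a 9:3:3:1 ratio (total parts = 16):
  black short-haired: 360 × 9/16 = 202.5
  black long-haired: 360 × 3/16 = 67.5
  brown short-haired: 360 × 3/16 = 67.5
  brown long-haired: 360 × 1/16 = 22.5
χ² = Σ (O − E)² / E
  black short-haired: (196 − 202.5)² / 202.5 = 0.2086
  black long-haired: (69 − 67.5)² / 67.5 = 0.0333
  brown short-haired: (75 − 67.5)² / 67.5 = 0.8333
  brown long-haired: (20 − 22.5)² / 22.5 = 0.2778
χ² = 0.2086 + 0.0333 + 0.8333 + 0.2778 = 1.353

1.353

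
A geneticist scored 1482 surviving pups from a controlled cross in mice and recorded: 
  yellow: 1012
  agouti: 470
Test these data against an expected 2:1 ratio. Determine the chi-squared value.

1.749

The 2:1 ratio has 3 parts, so with N = 1482 the expected counts are:
  yellow: 1482 × 2/3 = 988
  agouti: 1482 × 1/3 = 494
χ² = Σ (O − E)² / E
  yellow: (1012 − 988)² / 988 = 0.5830
  agouti: (470 − 494)² / 494 = 1.1660
χ² = 0.5830 + 1.1660 = 1.749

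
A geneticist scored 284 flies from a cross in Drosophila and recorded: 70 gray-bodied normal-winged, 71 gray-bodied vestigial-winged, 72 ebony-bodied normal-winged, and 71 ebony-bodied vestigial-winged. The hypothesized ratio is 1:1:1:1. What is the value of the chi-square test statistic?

The 1:1:1:1 ratio has 4 parts, so with N = 284 the expected counts are:
  gray-bodied normal-winged: 284 × 1/4 = 71
  gray-bodied vestigial-winged: 284 × 1/4 = 71
  ebony-bodied normal-winged: 284 × 1/4 = 71
  ebony-bodied vestigial-winged: 284 × 1/4 = 71
χ² = Σ (O − E)² / E
  gray-bodied normal-winged: (70 − 71)² / 71 = 0.0141
  gray-bodied vestigial-winged: (71 − 71)² / 71 = 0.0000
  ebony-bodied normal-winged: (72 − 71)² / 71 = 0.0141
  ebony-bodied vestigial-winged: (71 − 71)² / 71 = 0.0000
χ² = 0.0141 + 0.0000 + 0.0141 + 0.0000 = 0.0282 ≈ 0.028

0.028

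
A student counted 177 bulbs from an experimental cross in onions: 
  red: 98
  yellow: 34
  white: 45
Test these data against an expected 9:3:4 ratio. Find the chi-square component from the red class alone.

0.025

Total ratio parts = 16. Expected numbers out of 177:
  red: 177 × 9/16 = 99.5625
  yellow: 177 × 3/16 = 33.1875
  white: 177 × 4/16 = 44.25
Contribution of red: (98 − 99.5625)² / 99.5625 = 0.0245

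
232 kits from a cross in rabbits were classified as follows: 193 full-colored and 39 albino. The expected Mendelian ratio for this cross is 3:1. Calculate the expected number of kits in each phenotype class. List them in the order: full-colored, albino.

174, 58

Total ratio parts = 4. Expected numbers out of 232:
  full-colored: 232 × 3/4 = 174
  albino: 232 × 1/4 = 58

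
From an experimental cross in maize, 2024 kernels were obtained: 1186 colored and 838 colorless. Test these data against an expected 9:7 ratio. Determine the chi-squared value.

4.530

The 9:7 ratio has 16 parts, so with N = 2024 the expected counts are:
  colored: 2024 × 9/16 = 1138.5
  colorless: 2024 × 7/16 = 885.5
χ² = Σ (O − E)² / E
  colored: (1186 − 1138.5)² / 1138.5 = 1.9818
  colorless: (838 − 885.5)² / 885.5 = 2.5480
χ² = 1.9818 + 2.5480 = 4.5298 ≈ 4.530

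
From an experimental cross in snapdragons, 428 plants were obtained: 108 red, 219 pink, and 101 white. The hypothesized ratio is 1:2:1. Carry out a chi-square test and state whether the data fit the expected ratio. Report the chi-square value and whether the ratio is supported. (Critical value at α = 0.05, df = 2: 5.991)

Under the 1:2:1 hypothesis (Σ ratio = 4, N = 428):
  red: 428 × 1/4 = 107
  pink: 428 × 2/4 = 214
  white: 428 × 1/4 = 107
χ² = Σ (O − E)² / E
  red: (108 − 107)² / 107 = 0.0093
  pink: (219 − 214)² / 214 = 0.1168
  white: (101 − 107)² / 107 = 0.3364
χ² = 0.0093 + 0.1168 + 0.3364 = 0.4625 ≈ 0.463
Degrees of freedom = 3 − 1 = 2; critical value at α = 0.05 is 5.991.
Since 0.463 < 5.991, we fail to reject the null hypothesis — the data are consistent with the 1:2:1 ratio.

0.463; consistent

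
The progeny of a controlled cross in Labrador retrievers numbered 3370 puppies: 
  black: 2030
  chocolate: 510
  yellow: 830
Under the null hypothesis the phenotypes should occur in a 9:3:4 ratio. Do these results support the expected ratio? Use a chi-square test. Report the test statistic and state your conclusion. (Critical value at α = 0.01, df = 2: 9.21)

33.218; not consistent

Under the 9:3:4 hypothesis (Σ ratio = 16, N = 3370):
  black: 3370 × 9/16 = 1895.625
  chocolate: 3370 × 3/16 = 631.875
  yellow: 3370 × 4/16 = 842.5
χ² = Σ (O − E)² / E
  black: (2030 − 1895.625)² / 1895.625 = 9.5254
  chocolate: (510 − 631.875)² / 631.875 = 23.5070
  yellow: (830 − 842.5)² / 842.5 = 0.1855
χ² = 9.5254 + 23.5070 + 0.1855 = 33.2179 ≈ 33.218
Degrees of freedom = 3 − 1 = 2; critical value at α = 0.01 is 9.21.
Since 33.218 > 9.21, we reject the null hypothesis — the data do not fit the 9:3:4 ratio.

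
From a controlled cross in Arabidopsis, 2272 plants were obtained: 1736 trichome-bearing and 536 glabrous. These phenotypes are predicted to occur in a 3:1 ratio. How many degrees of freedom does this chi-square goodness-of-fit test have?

A goodness-of-fit test with 2 phenotype classes has df = 2 − 1 = 1.

1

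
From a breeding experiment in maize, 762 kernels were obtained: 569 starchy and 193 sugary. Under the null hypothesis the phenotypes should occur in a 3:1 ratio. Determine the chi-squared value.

0.044

Under the 3:1 hypothesis (Σ ratio = 4, N = 762):
  starchy: 762 × 3/4 = 571.5
  sugary: 762 × 1/4 = 190.5
χ² = Σ (O − E)² / E
  starchy: (569 − 571.5)² / 571.5 = 0.0109
  sugary: (193 − 190.5)² / 190.5 = 0.0328
χ² = 0.0109 + 0.0328 = 0.0437 ≈ 0.044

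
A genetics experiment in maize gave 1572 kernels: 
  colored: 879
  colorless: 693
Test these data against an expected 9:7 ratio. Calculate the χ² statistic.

Total ratio parts = 16. Expected numbers out of 1572:
  colored: 1572 × 9/16 = 884.25
  colorless: 1572 × 7/16 = 687.75
χ² = Σ (O − E)² / E
  colored: (879 − 884.25)² / 884.25 = 0.0312
  colorless: (693 − 687.75)² / 687.75 = 0.0401
χ² = 0.0312 + 0.0401 = 0.0713 ≈ 0.071

0.071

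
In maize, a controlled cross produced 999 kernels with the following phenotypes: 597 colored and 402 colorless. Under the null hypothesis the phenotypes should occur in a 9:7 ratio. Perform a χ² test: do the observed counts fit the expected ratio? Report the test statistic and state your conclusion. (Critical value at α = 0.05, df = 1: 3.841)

Total ratio parts = 16. Expected numbers out of 999:
  colored: 999 × 9/16 = 561.9375
  colorless: 999 × 7/16 = 437.0625
χ² = Σ (O − E)² / E
  colored: (597 − 561.9375)² / 561.9375 = 2.1878
  colorless: (402 − 437.0625)² / 437.0625 = 2.8128
χ² = 2.1878 + 2.8128 = 5.0006 ≈ 5.001
Degrees of freedom = 2 − 1 = 1; critical value at α = 0.05 is 3.841.
Since 5.001 > 3.841, we reject the null hypothesis — the data do not fit the 9:7 ratio.

5.001; not consistent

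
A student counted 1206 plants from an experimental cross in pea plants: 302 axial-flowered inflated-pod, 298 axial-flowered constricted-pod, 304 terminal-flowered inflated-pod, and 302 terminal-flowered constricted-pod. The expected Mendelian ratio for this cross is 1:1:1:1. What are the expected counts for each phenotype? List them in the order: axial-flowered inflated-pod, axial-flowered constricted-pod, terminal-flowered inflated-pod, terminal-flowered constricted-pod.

Expected counts for N = 1206 under a 1:1:1:1 ratio (total parts = 4):
  axial-flowered inflated-pod: 1206 × 1/4 = 301.5
  axial-flowered constricted-pod: 1206 × 1/4 = 301.5
  terminal-flowered inflated-pod: 1206 × 1/4 = 301.5
  terminal-flowered constricted-pod: 1206 × 1/4 = 301.5

301.5, 301.5, 301.5, 301.5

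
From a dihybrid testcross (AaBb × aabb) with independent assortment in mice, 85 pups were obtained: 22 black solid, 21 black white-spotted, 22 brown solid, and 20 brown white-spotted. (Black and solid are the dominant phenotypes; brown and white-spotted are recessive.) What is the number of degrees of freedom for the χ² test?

A dihybrid testcross with independent assortment gives a 1:1:1:1 ratio.
A goodness-of-fit test with 4 phenotype classes has df = 4 − 1 = 3.

3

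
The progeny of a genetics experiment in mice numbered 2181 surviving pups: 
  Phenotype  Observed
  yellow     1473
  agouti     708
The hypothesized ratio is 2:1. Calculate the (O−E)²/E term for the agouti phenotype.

Total ratio parts = 3. Expected numbers out of 2181:
  yellow: 2181 × 2/3 = 1454
  agouti: 2181 × 1/3 = 727
Contribution of agouti: (708 − 727)² / 727 = 0.4966

0.497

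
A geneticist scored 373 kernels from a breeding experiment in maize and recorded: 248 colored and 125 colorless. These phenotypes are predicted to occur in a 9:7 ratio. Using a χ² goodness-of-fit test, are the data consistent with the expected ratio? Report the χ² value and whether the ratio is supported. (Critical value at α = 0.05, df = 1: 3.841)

Under the 9:7 hypothesis (Σ ratio = 16, N = 373):
  colored: 373 × 9/16 = 209.8125
  colorless: 373 × 7/16 = 163.1875
χ² = Σ (O − E)² / E
  colored: (248 − 209.8125)² / 209.8125 = 6.9504
  colorless: (125 − 163.1875)² / 163.1875 = 8.9363
χ² = 6.9504 + 8.9363 = 15.8867 ≈ 15.887
Degrees of freedom = 2 − 1 = 1; critical value at α = 0.05 is 3.841.
Since 15.887 > 3.841, we reject the null hypothesis — the data do not fit the 9:7 ratio.

15.887; not consistent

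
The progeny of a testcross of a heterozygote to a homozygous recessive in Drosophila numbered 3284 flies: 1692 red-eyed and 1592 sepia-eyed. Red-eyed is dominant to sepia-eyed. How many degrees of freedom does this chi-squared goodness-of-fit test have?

A testcross of a heterozygote (Aa × aa) gives a 1:1 phenotypic ratio.
A goodness-of-fit test with 2 phenotype classes has df = 2 − 1 = 1.

1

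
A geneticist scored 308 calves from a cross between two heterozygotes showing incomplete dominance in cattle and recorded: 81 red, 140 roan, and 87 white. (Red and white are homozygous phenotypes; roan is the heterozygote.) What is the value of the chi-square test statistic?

2.779

With incomplete dominance, a heterozygote × heterozygote cross gives a 1:2:1 phenotypic ratio.
Total ratio parts = 4. Expected numbers out of 308:
  red: 308 × 1/4 = 77
  roan: 308 × 2/4 = 154
  white: 308 × 1/4 = 77
χ² = Σ (O − E)² / E
  red: (81 − 77)² / 77 = 0.2078
  roan: (140 − 154)² / 154 = 1.2727
  white: (87 − 77)² / 77 = 1.2987
χ² = 0.2078 + 1.2727 + 1.2987 = 2.7792 ≈ 2.779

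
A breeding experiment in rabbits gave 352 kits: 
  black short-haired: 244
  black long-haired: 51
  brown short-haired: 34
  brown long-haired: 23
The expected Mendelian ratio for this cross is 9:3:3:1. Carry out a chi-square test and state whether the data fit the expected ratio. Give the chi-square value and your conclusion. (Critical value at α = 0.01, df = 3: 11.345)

Total ratio parts = 16. Expected numbers out of 352:
  black short-haired: 352 × 9/16 = 198
  black long-haired: 352 × 3/16 = 66
  brown short-haired: 352 × 3/16 = 66
  brown long-haired: 352 × 1/16 = 22
χ² = Σ (O − E)² / E
  black short-haired: (244 − 198)² / 198 = 10.6869
  black long-haired: (51 − 66)² / 66 = 3.4091
  brown short-haired: (34 − 66)² / 66 = 15.5152
  brown long-haired: (23 − 22)² / 22 = 0.0455
χ² = 10.6869 + 3.4091 + 15.5152 + 0.0455 = 29.6567 ≈ 29.657
Degrees of freedom = 4 − 1 = 3; critical value at α = 0.01 is 11.345.
Since 29.657 > 11.345, we reject the null hypothesis — the data do not fit the 9:3:3:1 ratio.

29.657; not consistent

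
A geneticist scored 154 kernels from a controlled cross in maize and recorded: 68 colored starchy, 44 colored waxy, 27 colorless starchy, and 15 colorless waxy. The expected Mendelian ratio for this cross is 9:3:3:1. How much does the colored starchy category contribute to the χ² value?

Total ratio parts = 16. Expected numbers out of 154:
  colored starchy: 154 × 9/16 = 86.625
  colored waxy: 154 × 3/16 = 28.875
  colorless starchy: 154 × 3/16 = 28.875
  colorless waxy: 154 × 1/16 = 9.625
Contribution of colored starchy: (68 − 86.625)² / 86.625 = 4.0045

4.005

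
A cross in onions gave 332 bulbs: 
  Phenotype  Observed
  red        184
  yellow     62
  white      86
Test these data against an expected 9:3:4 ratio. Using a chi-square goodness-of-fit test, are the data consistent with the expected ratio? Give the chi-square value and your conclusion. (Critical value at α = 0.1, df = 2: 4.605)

0.150; consistent

The 9:3:4 ratio has 16 parts, so with N = 332 the expected counts are:
  red: 332 × 9/16 = 186.75
  yellow: 332 × 3/16 = 62.25
  white: 332 × 4/16 = 83
χ² = Σ (O − E)² / E
  red: (184 − 186.75)² / 186.75 = 0.0405
  yellow: (62 − 62.25)² / 62.25 = 0.0010
  white: (86 − 83)² / 83 = 0.1084
χ² = 0.0405 + 0.0010 + 0.1084 = 0.1499 ≈ 0.150
Degrees of freedom = 3 − 1 = 2; critical value at α = 0.1 is 4.605.
Since 0.150 < 4.605, we fail to reject the null hypothesis — the data are consistent with the 9:3:4 ratio.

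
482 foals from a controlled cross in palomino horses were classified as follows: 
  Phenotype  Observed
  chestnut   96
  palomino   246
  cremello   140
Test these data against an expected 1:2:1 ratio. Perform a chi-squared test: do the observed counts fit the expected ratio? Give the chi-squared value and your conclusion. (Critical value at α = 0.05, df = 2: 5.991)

Expected counts for N = 482 under a 1:2:1 ratio (total parts = 4):
  chestnut: 482 × 1/4 = 120.5
  palomino: 482 × 2/4 = 241
  cremello: 482 × 1/4 = 120.5
χ² = Σ (O − E)² / E
  chestnut: (96 − 120.5)² / 120.5 = 4.9813
  palomino: (246 − 241)² / 241 = 0.1037
  cremello: (140 − 120.5)² / 120.5 = 3.1556
χ² = 4.9813 + 0.1037 + 3.1556 = 8.2406 ≈ 8.241
Degrees of freedom = 3 − 1 = 2; critical value at α = 0.05 is 5.991.
Since 8.241 > 5.991, we reject the null hypothesis — the data do not fit the 1:2:1 ratio.

8.241; not consistent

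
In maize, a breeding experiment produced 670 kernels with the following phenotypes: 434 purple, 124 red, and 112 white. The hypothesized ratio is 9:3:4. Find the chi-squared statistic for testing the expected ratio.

27.069

Expected counts for N = 670 under a 9:3:4 ratio (total parts = 16):
  purple: 670 × 9/16 = 376.875
  red: 670 × 3/16 = 125.625
  white: 670 × 4/16 = 167.5
χ² = Σ (O − E)² / E
  purple: (434 − 376.875)² / 376.875 = 8.6587
  red: (124 − 125.625)² / 125.625 = 0.0210
  white: (112 − 167.5)² / 167.5 = 18.3896
χ² = 8.6587 + 0.0210 + 18.3896 = 27.0693 ≈ 27.069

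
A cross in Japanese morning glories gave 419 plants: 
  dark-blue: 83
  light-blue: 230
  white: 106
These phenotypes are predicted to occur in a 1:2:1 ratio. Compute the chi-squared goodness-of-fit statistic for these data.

6.537

Total ratio parts = 4. Expected numbers out of 419:
  dark-blue: 419 × 1/4 = 104.75
  light-blue: 419 × 2/4 = 209.5
  white: 419 × 1/4 = 104.75
χ² = Σ (O − E)² / E
  dark-blue: (83 − 104.75)² / 104.75 = 4.5161
  light-blue: (230 − 209.5)² / 209.5 = 2.0060
  white: (106 − 104.75)² / 104.75 = 0.0149
χ² = 4.5161 + 2.0060 + 0.0149 = 6.537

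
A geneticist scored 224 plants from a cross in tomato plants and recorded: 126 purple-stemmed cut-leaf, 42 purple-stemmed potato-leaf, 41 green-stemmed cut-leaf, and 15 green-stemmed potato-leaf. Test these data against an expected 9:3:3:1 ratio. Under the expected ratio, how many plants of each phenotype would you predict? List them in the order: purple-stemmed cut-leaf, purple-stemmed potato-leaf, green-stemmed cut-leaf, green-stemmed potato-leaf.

126, 42, 42, 14

The 9:3:3:1 ratio has 16 parts, so with N = 224 the expected counts are:
  purple-stemmed cut-leaf: 224 × 9/16 = 126
  purple-stemmed potato-leaf: 224 × 3/16 = 42
  green-stemmed cut-leaf: 224 × 3/16 = 42
  green-stemmed potato-leaf: 224 × 1/16 = 14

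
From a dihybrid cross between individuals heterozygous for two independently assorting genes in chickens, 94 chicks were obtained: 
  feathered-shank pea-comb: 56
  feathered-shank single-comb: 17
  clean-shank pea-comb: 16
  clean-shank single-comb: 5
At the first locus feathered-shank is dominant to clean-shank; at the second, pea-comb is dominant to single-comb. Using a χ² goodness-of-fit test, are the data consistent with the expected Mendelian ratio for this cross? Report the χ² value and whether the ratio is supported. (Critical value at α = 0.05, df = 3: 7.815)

0.487; consistent

A dihybrid F₂ with independent assortment and complete dominance at both loci gives a 9:3:3:1 phenotypic ratio.
Total ratio parts = 16. Expected numbers out of 94:
  feathered-shank pea-comb: 94 × 9/16 = 52.875
  feathered-shank single-comb: 94 × 3/16 = 17.625
  clean-shank pea-comb: 94 × 3/16 = 17.625
  clean-shank single-comb: 94 × 1/16 = 5.875
χ² = Σ (O − E)² / E
  feathered-shank pea-comb: (56 − 52.875)² / 52.875 = 0.1847
  feathered-shank single-comb: (17 − 17.625)² / 17.625 = 0.0222
  clean-shank pea-comb: (16 − 17.625)² / 17.625 = 0.1498
  clean-shank single-comb: (5 − 5.875)² / 5.875 = 0.1303
χ² = 0.1847 + 0.0222 + 0.1498 + 0.1303 = 0.487
Degrees of freedom = 4 − 1 = 3; critical value at α = 0.05 is 7.815.
Since 0.487 < 7.815, we fail to reject the null hypothesis — the data are consistent with the 9:3:3:1 ratio.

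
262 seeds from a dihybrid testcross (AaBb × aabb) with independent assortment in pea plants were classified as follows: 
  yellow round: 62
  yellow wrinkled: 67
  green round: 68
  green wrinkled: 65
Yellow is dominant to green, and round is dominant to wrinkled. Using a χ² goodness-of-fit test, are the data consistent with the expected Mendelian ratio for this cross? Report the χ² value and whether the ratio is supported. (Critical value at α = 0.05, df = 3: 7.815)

0.321; consistent

A dihybrid testcross with independent assortment gives a 1:1:1:1 ratio.
Expected counts for N = 262 under a 1:1:1:1 ratio (total parts = 4):
  yellow round: 262 × 1/4 = 65.5
  yellow wrinkled: 262 × 1/4 = 65.5
  green round: 262 × 1/4 = 65.5
  green wrinkled: 262 × 1/4 = 65.5
χ² = Σ (O − E)² / E
  yellow round: (62 − 65.5)² / 65.5 = 0.1870
  yellow wrinkled: (67 − 65.5)² / 65.5 = 0.0344
  green round: (68 − 65.5)² / 65.5 = 0.0954
  green wrinkled: (65 − 65.5)² / 65.5 = 0.0038
χ² = 0.1870 + 0.0344 + 0.0954 + 0.0038 = 0.3206 ≈ 0.321
Degrees of freedom = 4 − 1 = 3; critical value at α = 0.05 is 7.815.
Since 0.321 < 7.815, we fail to reject the null hypothesis — the data are consistent with the 1:1:1:1 ratio.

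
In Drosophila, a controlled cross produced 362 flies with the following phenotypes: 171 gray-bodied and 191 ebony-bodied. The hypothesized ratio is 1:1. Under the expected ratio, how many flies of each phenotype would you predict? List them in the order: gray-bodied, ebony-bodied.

181, 181

Total ratio parts = 2. Expected numbers out of 362:
  gray-bodied: 362 × 1/2 = 181
  ebony-bodied: 362 × 1/2 = 181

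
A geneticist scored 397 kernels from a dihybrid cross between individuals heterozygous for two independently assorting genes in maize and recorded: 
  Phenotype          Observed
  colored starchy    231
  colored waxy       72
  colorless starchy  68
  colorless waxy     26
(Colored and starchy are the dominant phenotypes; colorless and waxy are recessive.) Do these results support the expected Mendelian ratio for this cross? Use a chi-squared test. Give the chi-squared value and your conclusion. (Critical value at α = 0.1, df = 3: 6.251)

A dihybrid F₂ with independent assortment and complete dominance at both loci gives a 9:3:3:1 phenotypic ratio.
The 9:3:3:1 ratio has 16 parts, so with N = 397 the expected counts are:
  colored starchy: 397 × 9/16 = 223.3125
  colored waxy: 397 × 3/16 = 74.4375
  colorless starchy: 397 × 3/16 = 74.4375
  colorless waxy: 397 × 1/16 = 24.8125
χ² = Σ (O − E)² / E
  colored starchy: (231 − 223.3125)² / 223.3125 = 0.2646
  colored waxy: (72 − 74.4375)² / 74.4375 = 0.0798
  colorless starchy: (68 − 74.4375)² / 74.4375 = 0.5567
  colorless waxy: (26 − 24.8125)² / 24.8125 = 0.0568
χ² = 0.2646 + 0.0798 + 0.5567 + 0.0568 = 0.9579 ≈ 0.958
Degrees of freedom = 4 − 1 = 3; critical value at α = 0.1 is 6.251.
Since 0.958 < 6.251, we fail to reject the null hypothesis — the data are consistent with the 9:3:3:1 ratio.

0.958; consistent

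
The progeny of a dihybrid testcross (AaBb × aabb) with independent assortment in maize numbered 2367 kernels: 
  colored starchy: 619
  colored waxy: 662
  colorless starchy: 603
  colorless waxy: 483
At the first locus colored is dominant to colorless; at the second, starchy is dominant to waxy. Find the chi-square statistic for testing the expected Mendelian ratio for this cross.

A dihybrid testcross with independent assortment gives a 1:1:1:1 ratio.
Total ratio parts = 4. Expected numbers out of 2367:
  colored starchy: 2367 × 1/4 = 591.75
  colored waxy: 2367 × 1/4 = 591.75
  colorless starchy: 2367 × 1/4 = 591.75
  colorless waxy: 2367 × 1/4 = 591.75
χ² = Σ (O − E)² / E
  colored starchy: (619 − 591.75)² / 591.75 = 1.2549
  colored waxy: (662 − 591.75)² / 591.75 = 8.3398
  colorless starchy: (603 − 591.75)² / 591.75 = 0.2139
  colorless waxy: (483 − 591.75)² / 591.75 = 19.9857
χ² = 1.2549 + 8.3398 + 0.2139 + 19.9857 = 29.7943 ≈ 29.794

29.794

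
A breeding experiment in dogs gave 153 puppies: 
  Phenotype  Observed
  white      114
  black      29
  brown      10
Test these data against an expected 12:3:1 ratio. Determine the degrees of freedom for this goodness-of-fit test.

A goodness-of-fit test with 3 phenotype classes has df = 3 − 1 = 2.

2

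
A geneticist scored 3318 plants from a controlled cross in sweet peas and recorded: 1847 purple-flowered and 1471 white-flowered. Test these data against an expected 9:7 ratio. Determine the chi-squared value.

0.460

The 9:7 ratio has 16 parts, so with N = 3318 the expected counts are:
  purple-flowered: 3318 × 9/16 = 1866.375
  white-flowered: 3318 × 7/16 = 1451.625
χ² = Σ (O − E)² / E
  purple-flowered: (1847 − 1866.375)² / 1866.375 = 0.2011
  white-flowered: (1471 − 1451.625)² / 1451.625 = 0.2586
χ² = 0.2011 + 0.2586 = 0.4597 ≈ 0.460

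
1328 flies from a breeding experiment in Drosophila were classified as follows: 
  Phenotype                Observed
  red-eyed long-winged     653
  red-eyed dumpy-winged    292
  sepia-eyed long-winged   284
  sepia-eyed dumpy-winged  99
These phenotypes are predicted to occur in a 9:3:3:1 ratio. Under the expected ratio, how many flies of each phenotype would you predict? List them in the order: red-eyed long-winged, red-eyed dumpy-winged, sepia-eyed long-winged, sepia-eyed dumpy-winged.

747, 249, 249, 83

Expected counts for N = 1328 under a 9:3:3:1 ratio (total parts = 16):
  red-eyed long-winged: 1328 × 9/16 = 747
  red-eyed dumpy-winged: 1328 × 3/16 = 249
  sepia-eyed long-winged: 1328 × 3/16 = 249
  sepia-eyed dumpy-winged: 1328 × 1/16 = 83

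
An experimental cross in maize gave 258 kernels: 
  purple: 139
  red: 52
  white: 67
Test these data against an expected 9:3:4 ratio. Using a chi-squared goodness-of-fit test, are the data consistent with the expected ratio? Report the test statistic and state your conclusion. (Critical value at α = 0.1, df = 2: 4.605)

Expected counts for N = 258 under a 9:3:4 ratio (total parts = 16):
  purple: 258 × 9/16 = 145.125
  red: 258 × 3/16 = 48.375
  white: 258 × 4/16 = 64.5
χ² = Σ (O − E)² / E
  purple: (139 − 145.125)² / 145.125 = 0.2585
  red: (52 − 48.375)² / 48.375 = 0.2716
  white: (67 − 64.5)² / 64.5 = 0.0969
χ² = 0.2585 + 0.2716 + 0.0969 = 0.627
Degrees of freedom = 3 − 1 = 2; critical value at α = 0.1 is 4.605.
Since 0.627 < 4.605, we fail to reject the null hypothesis — the data are consistent with the 9:3:4 ratio.

0.627; consistent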